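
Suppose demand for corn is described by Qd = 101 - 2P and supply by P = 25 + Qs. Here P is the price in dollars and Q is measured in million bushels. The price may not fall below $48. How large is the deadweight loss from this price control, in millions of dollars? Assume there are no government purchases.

108

Rearranging supply gives Qs = P - 25. Setting quantity demanded equal to quantity supplied, 101 - 2P = P - 25, gives P* = 42 and Q* = 17.
Because the floor (48) lies above the market-clearing price, it is binding.
At P = 48: Qd = 101 - 2·48 = 5 and Qs = 48 - 25 = 23.
Quantity traded falls to 5. At Q = 5 the demand price is (101 - 5)/2 = 48 and the supply price is 25 + 5 = 30.
Deadweight loss = ½ · (48 - 30) · (17 - 5) = ½ · 18 · 12 = 108.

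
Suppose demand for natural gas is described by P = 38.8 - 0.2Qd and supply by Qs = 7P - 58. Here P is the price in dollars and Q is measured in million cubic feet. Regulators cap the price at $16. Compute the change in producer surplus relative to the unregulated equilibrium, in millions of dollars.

-357.5

Rearranging demand gives Qd = 194 - 5P. In a free market, 194 - 5P = 7P - 58 gives the equilibrium P* = 21, Q* = 89.
Since 16 < 21, the ceiling is binding.
At P = 16: Qd = 194 - 5·16 = 114 and Qs = 7·16 - 58 = 54.
Producer surplus without the control is ½ · (21 - 58/7) · 89 = 7921/14.
With the ceiling, producers sell 54 units at 16, so PS = ½ · (16 - 58/7) · 54 = 1458/7.
Change in producer surplus = 1458/7 - 7921/14 = -357.5.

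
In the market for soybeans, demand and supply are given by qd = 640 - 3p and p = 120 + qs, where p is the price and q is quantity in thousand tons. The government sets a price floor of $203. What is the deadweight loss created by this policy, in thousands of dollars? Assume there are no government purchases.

Rearranging supply gives qs = p - 120. Setting quantity demanded equal to quantity supplied, 640 - 3p = p - 120, gives p* = 190 and q* = 70.
Since 203 > 190, the floor is binding.
At p = 203: qd = 640 - 3·203 = 31 and qs = 203 - 120 = 83.
Quantity traded falls to 31. At q = 31 the demand price is (640 - 31)/3 = 203 and the supply price is 120 + 31 = 151.
Deadweight loss = ½ · (203 - 151) · (70 - 31) = ½ · 52 · 39 = 1014.

1014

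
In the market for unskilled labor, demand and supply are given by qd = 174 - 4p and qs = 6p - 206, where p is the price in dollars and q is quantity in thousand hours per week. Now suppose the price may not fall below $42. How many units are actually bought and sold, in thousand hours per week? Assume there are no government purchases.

6

Equilibrium: 174 - 4p = 6p - 206, so 380 = 10p and p* = 38, q* = 22.
Because the floor (42) lies above the market-clearing price, it is binding.
At p = 42: qd = 174 - 4·42 = 6 and qs = 6·42 - 206 = 46.
The quantity actually transacted is the short side, demand: 6.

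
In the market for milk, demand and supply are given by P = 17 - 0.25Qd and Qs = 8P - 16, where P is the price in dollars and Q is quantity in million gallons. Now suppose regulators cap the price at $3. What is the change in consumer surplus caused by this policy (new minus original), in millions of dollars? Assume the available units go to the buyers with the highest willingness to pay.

-96

Rearranging demand gives Qd = 68 - 4P. Without the control the market clears where 68 - 4P = 8P - 16, i.e. P* = 7 and Q* = 40.
Because the ceiling (3) lies below the market-clearing price, it is binding.
At P = 3: Qd = 68 - 4·3 = 56 and Qs = 8·3 - 16 = 8.
Consumer surplus without the control is ½ · (17 - 7) · 40 = 200.
With the ceiling, 8 units are sold at 3 (assume they go to the highest-value buyers). The demand price at Q = 8 is 15, so CS = ½ · [(17 - 3) + (15 - 3)] · 8 = 104.
Change in consumer surplus = 104 - 200 = -96.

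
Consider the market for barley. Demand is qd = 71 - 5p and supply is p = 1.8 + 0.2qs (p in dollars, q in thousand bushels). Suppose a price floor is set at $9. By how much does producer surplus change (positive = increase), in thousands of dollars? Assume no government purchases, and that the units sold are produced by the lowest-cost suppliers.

23.5

Rearranging supply gives qs = 5p - 9. Without the control the market clears where 71 - 5p = 5p - 9, i.e. p* = 8 and q* = 31.
Because the floor (9) lies above the market-clearing price, it is binding.
At p = 9: qd = 71 - 5·9 = 26 and qs = 5·9 - 9 = 36.
Producer surplus without the control is ½ · (8 - 1.8) · 31 = 96.1.
With the floor, 26 units are sold at 9. The supply price at q = 26 is 7, so PS = ½ · [(9 - 1.8) + (9 - 7)] · 26 = 119.6.
Change in producer surplus = 119.6 - 96.1 = 23.5.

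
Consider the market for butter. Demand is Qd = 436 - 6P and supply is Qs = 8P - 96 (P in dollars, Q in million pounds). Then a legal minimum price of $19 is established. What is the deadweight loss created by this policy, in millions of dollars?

0

Equilibrium: 436 - 6P = 8P - 96, so 532 = 14P and P* = 38, Q* = 208.
The floor of 19 is below the equilibrium price 38, so it is not binding; the market clears at P* = 38, Q* = 208.
Since the control does not bind, no trades are prevented and deadweight loss is zero.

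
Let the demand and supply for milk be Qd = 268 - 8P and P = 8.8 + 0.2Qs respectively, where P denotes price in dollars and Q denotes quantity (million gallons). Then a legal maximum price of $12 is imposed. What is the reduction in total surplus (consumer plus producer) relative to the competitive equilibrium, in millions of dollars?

Rearranging supply gives Qs = 5P - 44. Equilibrium: 268 - 8P = 5P - 44, so 312 = 13P and P* = 24, Q* = 76.
Since 12 < 24, the ceiling is binding.
At P = 12: Qd = 268 - 8·12 = 172 and Qs = 5·12 - 44 = 16.
Quantity traded falls to 16. At Q = 16 the demand price is (268 - 16)/8 = 31.5 and the supply price is (44 + 16)/5 = 12.
Deadweight loss = ½ · (31.5 - 12) · (76 - 16) = ½ · 19.5 · 60 = 585.

585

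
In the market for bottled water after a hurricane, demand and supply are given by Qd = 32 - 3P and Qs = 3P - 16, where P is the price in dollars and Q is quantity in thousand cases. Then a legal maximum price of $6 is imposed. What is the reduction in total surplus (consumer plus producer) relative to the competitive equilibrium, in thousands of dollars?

12

Equilibrium: 32 - 3P = 3P - 16, so 48 = 6P and P* = 8, Q* = 8.
The ceiling of 6 is below the equilibrium price 8, so it binds.
At P = 6: Qd = 32 - 3·6 = 14 and Qs = 3·6 - 16 = 2.
Quantity traded falls to 2. At Q = 2 the demand price is (32 - 2)/3 = 10 and the supply price is (16 + 2)/3 = 6.
Deadweight loss = ½ · (10 - 6) · (8 - 2) = ½ · 4 · 6 = 12.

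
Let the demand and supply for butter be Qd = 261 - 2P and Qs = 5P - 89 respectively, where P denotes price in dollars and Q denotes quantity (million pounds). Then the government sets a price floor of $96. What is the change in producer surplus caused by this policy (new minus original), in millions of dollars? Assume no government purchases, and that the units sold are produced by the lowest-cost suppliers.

Equilibrium: 261 - 2P = 5P - 89, so 350 = 7P and P* = 50, Q* = 161.
Since 96 > 50, the floor is binding.
At P = 96: Qd = 261 - 2·96 = 69 and Qs = 5·96 - 89 = 391.
Producer surplus without the control is ½ · (50 - 17.8) · 161 = 2592.1.
With the floor, 69 units are sold at 96. The supply price at Q = 69 is 31.6, so PS = ½ · [(96 - 17.8) + (96 - 31.6)] · 69 = 4919.7.
Change in producer surplus = 4919.7 - 2592.1 = 2327.6.

2327.6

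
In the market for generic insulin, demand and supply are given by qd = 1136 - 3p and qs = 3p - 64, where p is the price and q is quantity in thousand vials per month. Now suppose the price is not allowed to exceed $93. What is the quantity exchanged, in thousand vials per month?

Equilibrium: 1136 - 3p = 3p - 64, so 1200 = 6p and p* = 200, q* = 536.
Since 93 < 200, the ceiling is binding.
At p = 93: qd = 1136 - 3·93 = 857 and qs = 3·93 - 64 = 215.
The quantity actually transacted is the short side, supply: 215.

215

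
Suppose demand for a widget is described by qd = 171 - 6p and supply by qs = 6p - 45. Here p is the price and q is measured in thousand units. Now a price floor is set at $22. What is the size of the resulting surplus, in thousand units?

Without the control the market clears where 171 - 6p = 6p - 45, i.e. p* = 18 and q* = 63.
Because the floor (22) lies above the market-clearing price, it is binding.
At p = 22: qd = 171 - 6·22 = 39 and qs = 6·22 - 45 = 87.
Surplus = qs - qd = 87 - 39 = 48.

48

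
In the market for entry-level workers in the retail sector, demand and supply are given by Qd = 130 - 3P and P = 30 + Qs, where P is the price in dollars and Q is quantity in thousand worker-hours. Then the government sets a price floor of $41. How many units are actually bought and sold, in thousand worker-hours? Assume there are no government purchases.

Rearranging supply gives Qs = P - 30. Equilibrium: 130 - 3P = P - 30, so 160 = 4P and P* = 40, Q* = 10.
Since 41 > 40, the floor is binding.
At P = 41: Qd = 130 - 3·41 = 7 and Qs = 41 - 30 = 11.
The quantity actually transacted is the short side, demand: 7.

7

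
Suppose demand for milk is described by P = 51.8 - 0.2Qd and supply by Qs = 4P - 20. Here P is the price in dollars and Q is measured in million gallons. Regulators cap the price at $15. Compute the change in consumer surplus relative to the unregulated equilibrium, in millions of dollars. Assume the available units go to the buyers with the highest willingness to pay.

230.4

Rearranging demand gives Qd = 259 - 5P. Setting quantity demanded equal to quantity supplied, 259 - 5P = 4P - 20, gives P* = 31 and Q* = 104.
Since 15 < 31, the ceiling is binding.
At P = 15: Qd = 259 - 5·15 = 184 and Qs = 4·15 - 20 = 40.
Consumer surplus without the control is ½ · (51.8 - 31) · 104 = 1081.6.
With the ceiling, 40 units are sold at 15 (assume they go to the highest-value buyers). The demand price at Q = 40 is 43.8, so CS = ½ · [(51.8 - 15) + (43.8 - 15)] · 40 = 1312.
Change in consumer surplus = 1312 - 1081.6 = 230.4.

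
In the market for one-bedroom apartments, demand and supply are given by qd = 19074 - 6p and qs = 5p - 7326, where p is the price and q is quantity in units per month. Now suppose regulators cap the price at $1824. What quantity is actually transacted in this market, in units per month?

1794

Setting quantity demanded equal to quantity supplied, 19074 - 6p = 5p - 7326, gives p* = 2400 and q* = 4674.
Since 1824 < 2400, the ceiling is binding.
At p = 1824: qd = 19074 - 6·1824 = 8130 and qs = 5·1824 - 7326 = 1794.
The quantity actually transacted is the short side, supply: 1794.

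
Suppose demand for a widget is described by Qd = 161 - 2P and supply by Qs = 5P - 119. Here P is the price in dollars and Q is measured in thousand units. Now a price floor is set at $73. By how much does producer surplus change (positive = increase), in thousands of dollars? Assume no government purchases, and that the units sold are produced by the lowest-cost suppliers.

59.4

Setting quantity demanded equal to quantity supplied, 161 - 2P = 5P - 119, gives P* = 40 and Q* = 81.
The floor of 73 is above the equilibrium price 40, so it binds.
At P = 73: Qd = 161 - 2·73 = 15 and Qs = 5·73 - 119 = 246.
Producer surplus without the control is ½ · (40 - 23.8) · 81 = 656.1.
With the floor, 15 units are sold at 73. The supply price at Q = 15 is 26.8, so PS = ½ · [(73 - 23.8) + (73 - 26.8)] · 15 = 715.5.
Change in producer surplus = 715.5 - 656.1 = 59.4.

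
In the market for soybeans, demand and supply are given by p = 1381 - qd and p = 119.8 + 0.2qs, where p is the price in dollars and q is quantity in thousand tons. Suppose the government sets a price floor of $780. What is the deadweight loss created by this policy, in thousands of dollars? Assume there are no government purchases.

Rearranging demand gives qd = 1381 - p; rearranging supply gives qs = 5p - 599. Equilibrium: 1381 - p = 5p - 599, so 1980 = 6p and p* = 330, q* = 1051.
Because the floor (780) lies above the market-clearing price, it is binding.
At p = 780: qd = 1381 - 780 = 601 and qs = 5·780 - 599 = 3301.
Quantity traded falls to 601. At q = 601 the demand price is 1381 - 601 = 780 and the supply price is (599 + 601)/5 = 240.
Deadweight loss = ½ · (780 - 240) · (1051 - 601) = ½ · 540 · 450 = 121500.

121500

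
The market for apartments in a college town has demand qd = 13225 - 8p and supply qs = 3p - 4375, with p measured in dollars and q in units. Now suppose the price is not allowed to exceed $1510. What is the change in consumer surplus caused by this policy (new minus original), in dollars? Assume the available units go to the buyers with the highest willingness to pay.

In a free market, 13225 - 8p = 3p - 4375 gives the equilibrium p* = 1600, q* = 425.
Because the ceiling (1510) lies below the market-clearing price, it is binding.
At p = 1510: qd = 13225 - 8·1510 = 1145 and qs = 3·1510 - 4375 = 155.
Consumer surplus without the control is ½ · (1653.125 - 1600) · 425 = 11289.0625.
With the ceiling, 155 units are sold at 1510 (assume they go to the highest-value buyers). The demand price at q = 155 is 1633.75, so CS = ½ · [(1653.125 - 1510) + (1633.75 - 1510)] · 155 = 20682.8125.
Change in consumer surplus = 20682.8125 - 11289.0625 = 9393.75.

9393.75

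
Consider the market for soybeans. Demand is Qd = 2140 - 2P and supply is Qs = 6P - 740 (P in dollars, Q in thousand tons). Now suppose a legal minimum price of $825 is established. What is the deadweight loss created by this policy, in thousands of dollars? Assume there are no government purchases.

Without the control the market clears where 2140 - 2P = 6P - 740, i.e. P* = 360 and Q* = 1420.
The floor of 825 is above the equilibrium price 360, so it binds.
At P = 825: Qd = 2140 - 2·825 = 490 and Qs = 6·825 - 740 = 4210.
Quantity traded falls to 490. At Q = 490 the demand price is (2140 - 490)/2 = 825 and the supply price is (740 + 490)/6 = 205.
Deadweight loss = ½ · (825 - 205) · (1420 - 490) = ½ · 620 · 930 = 288300.

288300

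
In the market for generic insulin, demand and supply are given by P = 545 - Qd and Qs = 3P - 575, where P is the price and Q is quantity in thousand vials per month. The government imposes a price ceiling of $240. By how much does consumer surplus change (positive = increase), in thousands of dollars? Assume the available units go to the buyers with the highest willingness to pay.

-1400

Rearranging demand gives Qd = 545 - P. Equilibrium: 545 - P = 3P - 575, so 1120 = 4P and P* = 280, Q* = 265.
Since 240 < 280, the ceiling is binding.
At P = 240: Qd = 545 - 240 = 305 and Qs = 3·240 - 575 = 145.
Consumer surplus without the control is ½ · (545 - 280) · 265 = 35112.5.
With the ceiling, 145 units are sold at 240 (assume they go to the highest-value buyers). The demand price at Q = 145 is 400, so CS = ½ · [(545 - 240) + (400 - 240)] · 145 = 33712.5.
Change in consumer surplus = 33712.5 - 35112.5 = -1400.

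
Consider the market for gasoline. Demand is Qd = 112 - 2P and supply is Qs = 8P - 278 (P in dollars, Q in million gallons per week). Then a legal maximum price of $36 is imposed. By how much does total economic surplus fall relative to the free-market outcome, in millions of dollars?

180

Equilibrium: 112 - 2P = 8P - 278, so 390 = 10P and P* = 39, Q* = 34.
Since 36 < 39, the ceiling is binding.
At P = 36: Qd = 112 - 2·36 = 40 and Qs = 8·36 - 278 = 10.
Quantity traded falls to 10. At Q = 10 the demand price is (112 - 10)/2 = 51 and the supply price is (278 + 10)/8 = 36.
Deadweight loss = ½ · (51 - 36) · (34 - 10) = ½ · 15 · 24 = 180.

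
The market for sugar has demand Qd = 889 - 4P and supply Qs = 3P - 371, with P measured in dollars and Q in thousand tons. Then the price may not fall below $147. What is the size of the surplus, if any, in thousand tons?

Equilibrium: 889 - 4P = 3P - 371, so 1260 = 7P and P* = 180, Q* = 169.
Since 147 is below P* = 180, the floor does not bind and the free-market outcome prevails.
Since the control does not bind, there is no surplus.

0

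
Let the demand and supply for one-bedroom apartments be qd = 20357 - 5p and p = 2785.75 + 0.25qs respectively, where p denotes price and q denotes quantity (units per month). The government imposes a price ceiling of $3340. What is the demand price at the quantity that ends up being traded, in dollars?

3628

Rearranging supply gives qs = 4p - 11143. Equilibrium: 20357 - 5p = 4p - 11143, so 31500 = 9p and p* = 3500, q* = 2857.
Because the ceiling (3340) lies below the market-clearing price, it is binding.
At p = 3340: qd = 20357 - 5·3340 = 3657 and qs = 4·3340 - 11143 = 2217.
Only 2217 units reach the market. On the demand curve, the marginal buyer's willingness to pay at q = 2217 is (20357 - 2217)/5 = 3628.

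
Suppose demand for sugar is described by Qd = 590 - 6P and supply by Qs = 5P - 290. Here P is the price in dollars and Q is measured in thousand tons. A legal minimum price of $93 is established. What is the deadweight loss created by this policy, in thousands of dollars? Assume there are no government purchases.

Without the control the market clears where 590 - 6P = 5P - 290, i.e. P* = 80 and Q* = 110.
The floor of 93 is above the equilibrium price 80, so it binds.
At P = 93: Qd = 590 - 6·93 = 32 and Qs = 5·93 - 290 = 175.
Quantity traded falls to 32. At Q = 32 the demand price is (590 - 32)/6 = 93 and the supply price is (290 + 32)/5 = 64.4.
Deadweight loss = ½ · (93 - 64.4) · (110 - 32) = ½ · 28.6 · 78 = 1115.4.

1115.4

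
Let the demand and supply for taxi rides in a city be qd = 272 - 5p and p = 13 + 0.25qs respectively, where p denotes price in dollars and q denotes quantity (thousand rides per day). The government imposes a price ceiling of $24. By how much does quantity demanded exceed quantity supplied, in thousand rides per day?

108

Rearranging supply gives qs = 4p - 52. In a free market, 272 - 5p = 4p - 52 gives the equilibrium p* = 36, q* = 92.
Since 24 < 36, the ceiling is binding.
At p = 24: qd = 272 - 5·24 = 152 and qs = 4·24 - 52 = 44.
Shortage = qd - qs = 152 - 44 = 108.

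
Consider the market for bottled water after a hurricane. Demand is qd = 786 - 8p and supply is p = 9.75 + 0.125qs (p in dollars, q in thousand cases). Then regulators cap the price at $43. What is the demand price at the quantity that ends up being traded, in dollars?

Rearranging supply gives qs = 8p - 78. Without the control the market clears where 786 - 8p = 8p - 78, i.e. p* = 54 and q* = 354.
Since 43 < 54, the ceiling is binding.
At p = 43: qd = 786 - 8·43 = 442 and qs = 8·43 - 78 = 266.
Only 266 units reach the market. On the demand curve, the marginal buyer's willingness to pay at q = 266 is (786 - 266)/8 = 65.

65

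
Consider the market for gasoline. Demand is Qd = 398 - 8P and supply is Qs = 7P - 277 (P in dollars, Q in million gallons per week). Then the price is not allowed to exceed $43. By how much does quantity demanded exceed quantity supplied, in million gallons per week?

30

Setting quantity demanded equal to quantity supplied, 398 - 8P = 7P - 277, gives P* = 45 and Q* = 38.
Since 43 < 45, the ceiling is binding.
At P = 43: Qd = 398 - 8·43 = 54 and Qs = 7·43 - 277 = 24.
Shortage = Qd - Qs = 54 - 24 = 30.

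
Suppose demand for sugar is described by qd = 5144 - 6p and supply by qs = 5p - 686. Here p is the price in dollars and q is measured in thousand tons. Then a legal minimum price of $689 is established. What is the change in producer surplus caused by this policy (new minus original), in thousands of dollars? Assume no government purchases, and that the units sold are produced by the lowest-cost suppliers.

69578.4

In a free market, 5144 - 6p = 5p - 686 gives the equilibrium p* = 530, q* = 1964.
The floor of 689 is above the equilibrium price 530, so it binds.
At p = 689: qd = 5144 - 6·689 = 1010 and qs = 5·689 - 686 = 2759.
Producer surplus without the control is ½ · (530 - 137.2) · 1964 = 385729.6.
With the floor, 1010 units are sold at 689. The supply price at q = 1010 is 339.2, so PS = ½ · [(689 - 137.2) + (689 - 339.2)] · 1010 = 455308.
Change in producer surplus = 455308 - 385729.6 = 69578.4.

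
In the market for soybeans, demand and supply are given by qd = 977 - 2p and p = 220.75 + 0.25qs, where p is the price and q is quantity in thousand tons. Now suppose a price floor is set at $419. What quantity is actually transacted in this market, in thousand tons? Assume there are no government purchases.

139

Rearranging supply gives qs = 4p - 883. Setting quantity demanded equal to quantity supplied, 977 - 2p = 4p - 883, gives p* = 310 and q* = 357.
The floor of 419 is above the equilibrium price 310, so it binds.
At p = 419: qd = 977 - 2·419 = 139 and qs = 4·419 - 883 = 793.
The quantity actually transacted is the short side, demand: 139.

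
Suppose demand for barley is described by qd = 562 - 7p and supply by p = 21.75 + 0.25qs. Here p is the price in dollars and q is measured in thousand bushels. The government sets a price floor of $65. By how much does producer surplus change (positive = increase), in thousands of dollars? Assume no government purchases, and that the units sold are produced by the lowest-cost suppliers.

421.5

Rearranging supply gives qs = 4p - 87. Equilibrium: 562 - 7p = 4p - 87, so 649 = 11p and p* = 59, q* = 149.
The floor of 65 is above the equilibrium price 59, so it binds.
At p = 65: qd = 562 - 7·65 = 107 and qs = 4·65 - 87 = 173.
Producer surplus without the control is ½ · (59 - 21.75) · 149 = 2775.125.
With the floor, 107 units are sold at 65. The supply price at q = 107 is 48.5, so PS = ½ · [(65 - 21.75) + (65 - 48.5)] · 107 = 3196.625.
Change in producer surplus = 3196.625 - 2775.125 = 421.5.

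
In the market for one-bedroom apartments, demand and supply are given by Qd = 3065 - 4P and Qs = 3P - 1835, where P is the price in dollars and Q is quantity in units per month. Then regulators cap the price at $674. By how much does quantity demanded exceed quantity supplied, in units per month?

Setting quantity demanded equal to quantity supplied, 3065 - 4P = 3P - 1835, gives P* = 700 and Q* = 265.
Because the ceiling (674) lies below the market-clearing price, it is binding.
At P = 674: Qd = 3065 - 4·674 = 369 and Qs = 3·674 - 1835 = 187.
Shortage = Qd - Qs = 369 - 187 = 182.

182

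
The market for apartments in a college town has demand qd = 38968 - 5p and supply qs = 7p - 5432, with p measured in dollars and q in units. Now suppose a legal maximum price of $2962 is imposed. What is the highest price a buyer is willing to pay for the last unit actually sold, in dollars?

4733.2

In a free market, 38968 - 5p = 7p - 5432 gives the equilibrium p* = 3700, q* = 20468.
Because the ceiling (2962) lies below the market-clearing price, it is binding.
At p = 2962: qd = 38968 - 5·2962 = 24158 and qs = 7·2962 - 5432 = 15302.
Only 15302 units reach the market. On the demand curve, the marginal buyer's willingness to pay at q = 15302 is (38968 - 15302)/5 = 4733.2.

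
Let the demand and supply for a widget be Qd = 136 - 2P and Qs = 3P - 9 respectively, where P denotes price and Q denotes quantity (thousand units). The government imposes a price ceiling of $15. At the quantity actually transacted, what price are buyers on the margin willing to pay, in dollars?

50

In a free market, 136 - 2P = 3P - 9 gives the equilibrium P* = 29, Q* = 78.
Since 15 < 29, the ceiling is binding.
At P = 15: Qd = 136 - 2·15 = 106 and Qs = 3·15 - 9 = 36.
Only 36 units reach the market. On the demand curve, the marginal buyer's willingness to pay at Q = 36 is (136 - 36)/2 = 50.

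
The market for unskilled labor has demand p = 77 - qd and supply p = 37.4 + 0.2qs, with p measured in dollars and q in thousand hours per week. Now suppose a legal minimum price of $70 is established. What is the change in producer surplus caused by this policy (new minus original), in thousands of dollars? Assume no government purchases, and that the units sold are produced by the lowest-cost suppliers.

Rearranging demand gives qd = 77 - p; rearranging supply gives qs = 5p - 187. Without the control the market clears where 77 - p = 5p - 187, i.e. p* = 44 and q* = 33.
The floor of 70 is above the equilibrium price 44, so it binds.
At p = 70: qd = 77 - 70 = 7 and qs = 5·70 - 187 = 163.
Producer surplus without the control is ½ · (44 - 37.4) · 33 = 108.9.
With the floor, 7 units are sold at 70. The supply price at q = 7 is 38.8, so PS = ½ · [(70 - 37.4) + (70 - 38.8)] · 7 = 223.3.
Change in producer surplus = 223.3 - 108.9 = 114.4.

114.4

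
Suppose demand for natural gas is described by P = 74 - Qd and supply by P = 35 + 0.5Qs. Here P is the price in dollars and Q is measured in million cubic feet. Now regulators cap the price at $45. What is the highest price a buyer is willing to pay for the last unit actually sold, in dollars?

Rearranging demand gives Qd = 74 - P; rearranging supply gives Qs = 2P - 70. In a free market, 74 - P = 2P - 70 gives the equilibrium P* = 48, Q* = 26.
The ceiling of 45 is below the equilibrium price 48, so it binds.
At P = 45: Qd = 74 - 45 = 29 and Qs = 2·45 - 70 = 20.
Only 20 units reach the market. On the demand curve, the marginal buyer's willingness to pay at Q = 20 is (74 - 20) = 54.

54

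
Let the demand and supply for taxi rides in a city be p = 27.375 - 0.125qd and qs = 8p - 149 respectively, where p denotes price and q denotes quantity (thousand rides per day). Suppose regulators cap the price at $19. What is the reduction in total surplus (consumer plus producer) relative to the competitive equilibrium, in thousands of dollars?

Rearranging demand gives qd = 219 - 8p. Without the control the market clears where 219 - 8p = 8p - 149, i.e. p* = 23 and q* = 35.
Because the ceiling (19) lies below the market-clearing price, it is binding.
At p = 19: qd = 219 - 8·19 = 67 and qs = 8·19 - 149 = 3.
Quantity traded falls to 3. At q = 3 the demand price is (219 - 3)/8 = 27 and the supply price is (149 + 3)/8 = 19.
Deadweight loss = ½ · (27 - 19) · (35 - 3) = ½ · 8 · 32 = 128.

128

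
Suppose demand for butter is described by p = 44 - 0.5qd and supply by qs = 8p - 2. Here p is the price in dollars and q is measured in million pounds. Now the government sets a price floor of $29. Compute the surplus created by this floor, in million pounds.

Rearranging demand gives qd = 88 - 2p. Setting quantity demanded equal to quantity supplied, 88 - 2p = 8p - 2, gives p* = 9 and q* = 70.
The floor of 29 is above the equilibrium price 9, so it binds.
At p = 29: qd = 88 - 2·29 = 30 and qs = 8·29 - 2 = 230.
Surplus = qs - qd = 230 - 30 = 200.

200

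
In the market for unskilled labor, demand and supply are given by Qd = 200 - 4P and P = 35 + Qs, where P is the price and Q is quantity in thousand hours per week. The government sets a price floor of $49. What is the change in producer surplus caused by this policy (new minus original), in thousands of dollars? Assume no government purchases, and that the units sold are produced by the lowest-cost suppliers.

Rearranging supply gives Qs = P - 35. In a free market, 200 - 4P = P - 35 gives the equilibrium P* = 47, Q* = 12.
Because the floor (49) lies above the market-clearing price, it is binding.
At P = 49: Qd = 200 - 4·49 = 4 and Qs = 49 - 35 = 14.
Producer surplus without the control is ½ · (47 - 35) · 12 = 72.
With the floor, 4 units are sold at 49. The supply price at Q = 4 is 39, so PS = ½ · [(49 - 35) + (49 - 39)] · 4 = 48.
Change in producer surplus = 48 - 72 = -24.

-24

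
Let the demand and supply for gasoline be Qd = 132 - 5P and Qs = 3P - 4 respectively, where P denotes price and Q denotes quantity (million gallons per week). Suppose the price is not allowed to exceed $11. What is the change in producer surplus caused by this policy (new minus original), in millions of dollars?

Setting quantity demanded equal to quantity supplied, 132 - 5P = 3P - 4, gives P* = 17 and Q* = 47.
The ceiling of 11 is below the equilibrium price 17, so it binds.
At P = 11: Qd = 132 - 5·11 = 77 and Qs = 3·11 - 4 = 29.
Producer surplus without the control is ½ · (17 - 4/3) · 47 = 2209/6.
With the ceiling, producers sell 29 units at 11, so PS = ½ · (11 - 4/3) · 29 = 841/6.
Change in producer surplus = 841/6 - 2209/6 = -228.

-228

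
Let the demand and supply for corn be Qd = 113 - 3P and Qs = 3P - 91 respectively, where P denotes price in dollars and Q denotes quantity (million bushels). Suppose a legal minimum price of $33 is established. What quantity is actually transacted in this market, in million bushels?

Equilibrium: 113 - 3P = 3P - 91, so 204 = 6P and P* = 34, Q* = 11.
The floor of 33 is below the equilibrium price 34, so it is not binding; the market clears at P* = 34, Q* = 11.

11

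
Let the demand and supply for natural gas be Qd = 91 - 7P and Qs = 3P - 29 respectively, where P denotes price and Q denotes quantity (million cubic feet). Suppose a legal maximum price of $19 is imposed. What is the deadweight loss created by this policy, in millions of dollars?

0

Without the control the market clears where 91 - 7P = 3P - 29, i.e. P* = 12 and Q* = 7.
Since 19 is above P* = 12, the ceiling does not bind and the free-market outcome prevails.
Since the control does not bind, no trades are prevented and deadweight loss is zero.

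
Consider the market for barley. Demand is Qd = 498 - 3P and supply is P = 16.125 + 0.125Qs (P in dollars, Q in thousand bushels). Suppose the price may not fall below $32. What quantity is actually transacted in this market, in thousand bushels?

Rearranging supply gives Qs = 8P - 129. Equilibrium: 498 - 3P = 8P - 129, so 627 = 11P and P* = 57, Q* = 327.
The floor of 32 is below the equilibrium price 57, so it is not binding; the market clears at P* = 57, Q* = 327.

327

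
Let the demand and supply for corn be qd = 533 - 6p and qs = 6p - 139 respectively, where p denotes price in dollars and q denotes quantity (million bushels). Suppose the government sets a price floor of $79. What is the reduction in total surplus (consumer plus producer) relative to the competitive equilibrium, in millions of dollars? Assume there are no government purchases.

3174

In a free market, 533 - 6p = 6p - 139 gives the equilibrium p* = 56, q* = 197.
Because the floor (79) lies above the market-clearing price, it is binding.
At p = 79: qd = 533 - 6·79 = 59 and qs = 6·79 - 139 = 335.
Quantity traded falls to 59. At q = 59 the demand price is (533 - 59)/6 = 79 and the supply price is (139 + 59)/6 = 33.
Deadweight loss = ½ · (79 - 33) · (197 - 59) = ½ · 46 · 138 = 3174.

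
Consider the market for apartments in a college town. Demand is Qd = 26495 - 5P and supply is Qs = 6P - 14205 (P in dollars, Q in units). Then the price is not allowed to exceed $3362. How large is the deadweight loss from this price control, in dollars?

Without the control the market clears where 26495 - 5P = 6P - 14205, i.e. P* = 3700 and Q* = 7995.
Since 3362 < 3700, the ceiling is binding.
At P = 3362: Qd = 26495 - 5·3362 = 9685 and Qs = 6·3362 - 14205 = 5967.
Quantity traded falls to 5967. At Q = 5967 the demand price is (26495 - 5967)/5 = 4105.6 and the supply price is (14205 + 5967)/6 = 3362.
Deadweight loss = ½ · (4105.6 - 3362) · (7995 - 5967) = ½ · 743.6 · 2028 = 754010.4.

754010.4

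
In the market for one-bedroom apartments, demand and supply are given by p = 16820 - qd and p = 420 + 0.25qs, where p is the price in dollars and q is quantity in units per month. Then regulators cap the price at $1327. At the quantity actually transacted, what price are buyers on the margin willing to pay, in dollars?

Rearranging demand gives qd = 16820 - p; rearranging supply gives qs = 4p - 1680. Equilibrium: 16820 - p = 4p - 1680, so 18500 = 5p and p* = 3700, q* = 13120.
Since 1327 < 3700, the ceiling is binding.
At p = 1327: qd = 16820 - 1327 = 15493 and qs = 4·1327 - 1680 = 3628.
Only 3628 units reach the market. On the demand curve, the marginal buyer's willingness to pay at q = 3628 is (16820 - 3628) = 13192.

13192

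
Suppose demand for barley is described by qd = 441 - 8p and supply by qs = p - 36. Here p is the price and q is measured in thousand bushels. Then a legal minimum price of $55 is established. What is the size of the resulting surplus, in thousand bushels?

18

Equilibrium: 441 - 8p = p - 36, so 477 = 9p and p* = 53, q* = 17.
The floor of 55 is above the equilibrium price 53, so it binds.
At p = 55: qd = 441 - 8·55 = 1 and qs = 55 - 36 = 19.
Surplus = qs - qd = 19 - 1 = 18.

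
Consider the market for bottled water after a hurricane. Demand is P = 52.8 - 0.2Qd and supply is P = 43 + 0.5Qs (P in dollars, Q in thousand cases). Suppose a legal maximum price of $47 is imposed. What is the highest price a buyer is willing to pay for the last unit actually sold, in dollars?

Rearranging demand gives Qd = 264 - 5P; rearranging supply gives Qs = 2P - 86. Setting quantity demanded equal to quantity supplied, 264 - 5P = 2P - 86, gives P* = 50 and Q* = 14.
The ceiling of 47 is below the equilibrium price 50, so it binds.
At P = 47: Qd = 264 - 5·47 = 29 and Qs = 2·47 - 86 = 8.
Only 8 units reach the market. On the demand curve, the marginal buyer's willingness to pay at Q = 8 is (264 - 8)/5 = 51.2.

51.2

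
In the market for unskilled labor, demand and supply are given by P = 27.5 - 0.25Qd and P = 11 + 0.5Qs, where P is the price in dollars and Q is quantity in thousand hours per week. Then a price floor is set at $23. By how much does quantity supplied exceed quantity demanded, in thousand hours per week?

6

Rearranging demand gives Qd = 110 - 4P; rearranging supply gives Qs = 2P - 22. In a free market, 110 - 4P = 2P - 22 gives the equilibrium P* = 22, Q* = 22.
Since 23 > 22, the floor is binding.
At P = 23: Qd = 110 - 4·23 = 18 and Qs = 2·23 - 22 = 24.
Surplus = Qs - Qd = 24 - 18 = 6.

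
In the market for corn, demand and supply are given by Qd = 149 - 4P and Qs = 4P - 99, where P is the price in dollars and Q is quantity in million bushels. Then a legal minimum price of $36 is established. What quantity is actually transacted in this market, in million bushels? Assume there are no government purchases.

Without the control the market clears where 149 - 4P = 4P - 99, i.e. P* = 31 and Q* = 25.
Because the floor (36) lies above the market-clearing price, it is binding.
At P = 36: Qd = 149 - 4·36 = 5 and Qs = 4·36 - 99 = 45.
The quantity actually transacted is the short side, demand: 5.

5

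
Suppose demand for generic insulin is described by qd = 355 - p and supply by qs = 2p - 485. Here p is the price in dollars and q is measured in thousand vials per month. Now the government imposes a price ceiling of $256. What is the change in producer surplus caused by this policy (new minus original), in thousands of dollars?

-1224

In a free market, 355 - p = 2p - 485 gives the equilibrium p* = 280, q* = 75.
The ceiling of 256 is below the equilibrium price 280, so it binds.
At p = 256: qd = 355 - 256 = 99 and qs = 2·256 - 485 = 27.
Producer surplus without the control is ½ · (280 - 242.5) · 75 = 1406.25.
With the ceiling, producers sell 27 units at 256, so PS = ½ · (256 - 242.5) · 27 = 182.25.
Change in producer surplus = 182.25 - 1406.25 = -1224.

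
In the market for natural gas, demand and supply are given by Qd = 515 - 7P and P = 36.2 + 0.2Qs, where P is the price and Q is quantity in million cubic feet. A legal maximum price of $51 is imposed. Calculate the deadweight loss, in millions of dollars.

Rearranging supply gives Qs = 5P - 181. In a free market, 515 - 7P = 5P - 181 gives the equilibrium P* = 58, Q* = 109.
The ceiling of 51 is below the equilibrium price 58, so it binds.
At P = 51: Qd = 515 - 7·51 = 158 and Qs = 5·51 - 181 = 74.
Quantity traded falls to 74. At Q = 74 the demand price is (515 - 74)/7 = 63 and the supply price is (181 + 74)/5 = 51.
Deadweight loss = ½ · (63 - 51) · (109 - 74) = ½ · 12 · 35 = 210.

210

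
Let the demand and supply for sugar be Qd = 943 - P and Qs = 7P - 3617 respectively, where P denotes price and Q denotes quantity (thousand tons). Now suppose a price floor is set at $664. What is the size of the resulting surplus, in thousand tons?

Without the control the market clears where 943 - P = 7P - 3617, i.e. P* = 570 and Q* = 373.
The floor of 664 is above the equilibrium price 570, so it binds.
At P = 664: Qd = 943 - 664 = 279 and Qs = 7·664 - 3617 = 1031.
Surplus = Qs - Qd = 1031 - 279 = 752.

752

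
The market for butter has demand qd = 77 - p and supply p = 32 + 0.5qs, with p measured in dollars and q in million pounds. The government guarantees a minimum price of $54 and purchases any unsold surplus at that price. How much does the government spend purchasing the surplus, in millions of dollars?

1134

Rearranging supply gives qs = 2p - 64. Equilibrium: 77 - p = 2p - 64, so 141 = 3p and p* = 47, q* = 30.
Because the floor (54) lies above the market-clearing price, it is binding.
At p = 54: qd = 77 - 54 = 23 and qs = 2·54 - 64 = 44.
Surplus = qs - qd = 21.
Government expenditure = surplus × support price = 21 × 54 = 1134.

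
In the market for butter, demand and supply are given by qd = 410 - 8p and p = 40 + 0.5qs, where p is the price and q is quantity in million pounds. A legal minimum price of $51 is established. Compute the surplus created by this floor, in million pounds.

20

Rearranging supply gives qs = 2p - 80. Without the control the market clears where 410 - 8p = 2p - 80, i.e. p* = 49 and q* = 18.
Since 51 > 49, the floor is binding.
At p = 51: qd = 410 - 8·51 = 2 and qs = 2·51 - 80 = 22.
Surplus = qs - qd = 22 - 2 = 20.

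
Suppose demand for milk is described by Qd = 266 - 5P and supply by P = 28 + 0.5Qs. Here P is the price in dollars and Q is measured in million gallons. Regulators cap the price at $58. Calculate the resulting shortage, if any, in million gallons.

0

Rearranging supply gives Qs = 2P - 56. Without the control the market clears where 266 - 5P = 2P - 56, i.e. P* = 46 and Q* = 36.
Since 58 is above P* = 46, the ceiling does not bind and the free-market outcome prevails.
Since the control does not bind, there is no shortage.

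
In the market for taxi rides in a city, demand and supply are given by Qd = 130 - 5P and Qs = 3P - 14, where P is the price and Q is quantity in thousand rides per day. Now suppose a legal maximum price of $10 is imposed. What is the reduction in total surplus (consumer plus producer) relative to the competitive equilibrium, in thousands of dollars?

153.6

In a free market, 130 - 5P = 3P - 14 gives the equilibrium P* = 18, Q* = 40.
Since 10 < 18, the ceiling is binding.
At P = 10: Qd = 130 - 5·10 = 80 and Qs = 3·10 - 14 = 16.
Quantity traded falls to 16. At Q = 16 the demand price is (130 - 16)/5 = 22.8 and the supply price is (14 + 16)/3 = 10.
Deadweight loss = ½ · (22.8 - 10) · (40 - 16) = ½ · 12.8 · 24 = 153.6.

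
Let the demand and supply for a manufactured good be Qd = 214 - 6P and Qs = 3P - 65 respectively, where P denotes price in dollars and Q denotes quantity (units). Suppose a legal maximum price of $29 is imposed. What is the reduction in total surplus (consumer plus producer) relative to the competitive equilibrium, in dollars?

9

In a free market, 214 - 6P = 3P - 65 gives the equilibrium P* = 31, Q* = 28.
The ceiling of 29 is below the equilibrium price 31, so it binds.
At P = 29: Qd = 214 - 6·29 = 40 and Qs = 3·29 - 65 = 22.
Quantity traded falls to 22. At Q = 22 the demand price is (214 - 22)/6 = 32 and the supply price is (65 + 22)/3 = 29.
Deadweight loss = ½ · (32 - 29) · (28 - 22) = ½ · 3 · 6 = 9.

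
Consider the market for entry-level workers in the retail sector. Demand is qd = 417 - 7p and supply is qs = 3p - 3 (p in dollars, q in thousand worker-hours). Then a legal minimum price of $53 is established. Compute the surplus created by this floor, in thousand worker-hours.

110

Setting quantity demanded equal to quantity supplied, 417 - 7p = 3p - 3, gives p* = 42 and q* = 123.
Since 53 > 42, the floor is binding.
At p = 53: qd = 417 - 7·53 = 46 and qs = 3·53 - 3 = 156.
Surplus = qs - qd = 156 - 46 = 110.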